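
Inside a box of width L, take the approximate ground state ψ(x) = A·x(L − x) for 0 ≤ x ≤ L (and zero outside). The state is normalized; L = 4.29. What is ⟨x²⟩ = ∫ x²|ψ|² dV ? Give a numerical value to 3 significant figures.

⟨x^2⟩ ≈ 5.26

By definition ⟨x²⟩ = ∫ x^2 |ψ(x)|² dx.
Evaluating both integrals, ⟨x²⟩ = 2·L^2/7.
With L = 4.29, ⟨x^2⟩ = 5.258.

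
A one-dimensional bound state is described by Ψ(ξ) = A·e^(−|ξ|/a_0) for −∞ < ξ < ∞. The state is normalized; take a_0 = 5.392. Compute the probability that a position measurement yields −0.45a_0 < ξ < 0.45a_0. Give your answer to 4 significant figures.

The probability is P = ∫ |Ψ|² dξ over [−0.45a_0, 0.45a_0].
The normalization integral ∫|Ψ|²dξ over the whole domain equals a_0·A², and A² cancels in the ratio.
By symmetry take twice the ξ ≥ 0 contribution in numerator and denominator; the 2's cancel. Substituting u = ξ/a_0, A² and the length scale cancel in the ratio: P = ∫_{0}^{0.45} e^(-2·u) du / ∫_{0}^{∞} e^(-2·u) du.
With ∫ e^(-2·u) du = -e^(-2·u)/2 + C, the region integral is 1/2 - e^(-9/10)/2 and the full one is 1/2.
Taking the ratio, P = 0.59343.

P ≈ 0.5934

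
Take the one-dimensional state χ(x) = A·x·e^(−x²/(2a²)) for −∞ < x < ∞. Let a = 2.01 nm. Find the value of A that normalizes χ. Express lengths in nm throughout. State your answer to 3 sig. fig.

Normalization requires ∫|χ|² dx = 1, integrated from −∞ to ∞.
Using the Gaussian integral ∫_{−∞}^{∞} e^(−αx²) dx = √(π/α), with χ = A·x·e^(−x²/(2a²)), the integral evaluates to A²·[√(π)·a^3/2].
Substituting a = 2.01 gives A² = 0.1390, so A = 0.3728.

A ≈ 0.373 nm^(-3/2)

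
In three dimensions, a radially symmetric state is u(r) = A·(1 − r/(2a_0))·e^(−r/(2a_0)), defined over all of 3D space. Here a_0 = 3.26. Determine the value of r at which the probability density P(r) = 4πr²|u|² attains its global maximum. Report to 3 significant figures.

r ≈ 17.1

Set d/dr [P(r) = 4πr²|u|²] = 0 and solve for r > 0.
Solving yields r = a_0·(√(5) + 3).
With a_0 = 3.26, the most probable radial distance is 17.07.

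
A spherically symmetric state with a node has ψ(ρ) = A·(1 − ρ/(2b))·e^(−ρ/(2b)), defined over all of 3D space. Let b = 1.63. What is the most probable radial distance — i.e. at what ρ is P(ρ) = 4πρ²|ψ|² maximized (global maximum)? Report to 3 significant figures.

ρ ≈ 8.53

Set d/dρ [P(ρ) = 4πρ²|ψ|²] = 0 and solve for ρ > 0.
This gives ρ = b·(√(5) + 3).
With b = 1.63, the most probable radial distance is 8.535.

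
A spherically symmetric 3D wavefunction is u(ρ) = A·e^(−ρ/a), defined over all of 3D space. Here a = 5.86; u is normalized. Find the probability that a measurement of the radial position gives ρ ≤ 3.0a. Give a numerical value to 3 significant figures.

P = ∫ |u|² 4πρ² dρ over ρ ≤ 3.0a.
A² is fixed by ∫₀^∞ 4πρ²|u|² dρ = 1, i.e. A² = (π·a^3)^(−1).
Substituting t = ρ/a, A², 4π and the length scale all cancel in the ratio: P = ∫_{0}^{3.0} t^2·e^(-2·t) dt / ∫_{0}^{∞} t^2·e^(-2·t) dt.
An antiderivative of t^2·e^(-2·t) is -(2·t^2 + 2·t + 1)·e^(-2·t)/4; evaluating from 0 to 3.0 gives 1/4 - 25·e^(-6)/4, while the full integral is 1/4.
Taking the ratio yields P = 0.9380.

P ≈ 0.938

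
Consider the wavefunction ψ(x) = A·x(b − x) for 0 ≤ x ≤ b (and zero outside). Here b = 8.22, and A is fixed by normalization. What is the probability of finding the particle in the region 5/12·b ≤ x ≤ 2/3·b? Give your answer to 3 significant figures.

P = ∫_{5/12·b}^{2/3·b} |ψ(x)|² dx.
Since A² = 1/(b^5/30), this is the region integral divided by the full normalization integral.
Let u = x/b; then A² and the length scale cancel, so P = ∫_{5/12}^{2/3} u^2·(1 - u)^2 du ÷ ∫_{0}^{1} u^2·(1 - u)^2 du.
An antiderivative of u^2·(1 - u)^2 is u^3·(6·u^2 - 15·u + 10)/30; evaluating from 5/12 to 2/3 gives ≈ 0.014783, while the full integral is 1/30.
The result is P = 0.4435.

P ≈ 0.444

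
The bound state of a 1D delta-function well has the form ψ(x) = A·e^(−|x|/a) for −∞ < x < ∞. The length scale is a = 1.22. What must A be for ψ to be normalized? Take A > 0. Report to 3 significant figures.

Require ∫ |ψ|² dx = 1 over the whole domain.
∫|ψ|² dx = A²·(a).
With a = 1.22: A² = 0.8197 and A = 0.9054.

A ≈ 0.905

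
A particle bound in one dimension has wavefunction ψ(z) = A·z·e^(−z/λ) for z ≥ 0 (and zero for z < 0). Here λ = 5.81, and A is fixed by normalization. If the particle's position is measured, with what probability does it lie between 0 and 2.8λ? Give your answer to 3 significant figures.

P ≈ 0.918

The probability is P = ∫ |ψ|² dz over [0, 2.8λ].
Since A² = 1/(λ^3/4), this is the region integral divided by the full normalization integral.
Let u = z/λ; then A² and the length scale cancel, so P = ∫_{0}^{2.8} u^2·e^(-2·u) du ÷ ∫_{0}^{∞} u^2·e^(-2·u) du.
An antiderivative of u^2·e^(-2·u) is -(2·u^2 + 2·u + 1)·e^(-2·u)/4; evaluating from 0 to 2.8 gives 1/4 - 557·e^(-28/5)/100, while the full integral is 1/4.
Taking the ratio, P = 0.9176.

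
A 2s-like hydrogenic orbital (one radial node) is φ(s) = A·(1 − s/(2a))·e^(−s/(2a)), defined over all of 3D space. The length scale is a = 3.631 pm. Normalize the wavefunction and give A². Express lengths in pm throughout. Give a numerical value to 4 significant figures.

A^2 ≈ 0.0008312 pm^(-3)

The normalization condition is ∫|φ|² 4πs² ds = 1 from 0 to ∞.
Carrying out the integral gives A² · 8·π·a^3.
Setting this equal to 1 gives A² = 1/(8·π·a^3).
With a = 3.631: A² = 0.00083115 and A = 0.028830.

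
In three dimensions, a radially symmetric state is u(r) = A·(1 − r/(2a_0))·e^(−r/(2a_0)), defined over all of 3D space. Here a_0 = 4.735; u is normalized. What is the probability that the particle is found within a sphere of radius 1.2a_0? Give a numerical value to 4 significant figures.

P ≈ 0.04244

With dV = 4πr²dr, the probability is ∫|u|² dV over r ≤ 1.2a_0.
The full normalization integral is A²·[8·π·a_0^3] = 1, fixing A².
Substituting t = r/a_0, A², 4π and the length scale all cancel in the ratio: P = ∫_{0}^{1.2} t^2·(1 - t/2)^2·e^(-t) dt / ∫_{0}^{∞} t^2·(1 - t/2)^2·e^(-t) dt.
An antiderivative of t^2·(1 - t/2)^2·e^(-t) is -(t^4/4 + t^2 + 2·t + 2)·e^(-t); evaluating from 0 to 1.2 gives 2 - 3974·e^(-6/5)/625, while the full integral is 2.
This evaluates to P = 0.042443.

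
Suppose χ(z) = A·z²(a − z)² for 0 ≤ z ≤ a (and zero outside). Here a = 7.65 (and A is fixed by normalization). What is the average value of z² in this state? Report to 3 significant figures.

The expectation value is the |χ|²-weighted average of z^2: ∫ z^2|χ|² dz.
Expanding the polynomial and integrating term by term, the ratio of the moment integral to the normalization integral gives ⟨z²⟩ = 3·a^2/11.
With a = 7.65, ⟨z^2⟩ = 15.96.

⟨z^2⟩ ≈ 16.0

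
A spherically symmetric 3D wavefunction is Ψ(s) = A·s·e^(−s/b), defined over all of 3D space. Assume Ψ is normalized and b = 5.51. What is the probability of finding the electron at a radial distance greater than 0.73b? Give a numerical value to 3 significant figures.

P ≈ 0.983

Integrate the radial probability density 4πs²|Ψ|² over s > 0.73b.
The full normalization integral is A²·[3·π·b^5] = 1, fixing A².
Substituting u = s/b, A², 4π and the length scale all cancel in the ratio: P = ∫_{0.73}^{∞} u^4·e^(-2·u) du / ∫_{0}^{∞} u^4·e^(-2·u) du.
An antiderivative of u^4·e^(-2·u) is -(u^4/2 + u^3 + 3·u^2/2 + 3·u/2 + 3/4)·e^(-2·u); evaluating from 0.73 to ∞ gives ≈ 0.73743, while the full integral is 3/4.
Taking the ratio yields P = 0.9832.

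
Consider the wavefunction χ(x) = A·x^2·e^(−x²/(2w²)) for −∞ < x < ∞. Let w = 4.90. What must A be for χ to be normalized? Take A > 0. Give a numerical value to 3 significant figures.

A ≈ 0.0163

The normalization condition is ∫|χ|² dx = 1 from −∞ to ∞.
∫|χ|² dx = A²·(3·√(π)·w^5/4).
Substituting w = 4.90 gives A² = 0.0002663, so A = 0.01632.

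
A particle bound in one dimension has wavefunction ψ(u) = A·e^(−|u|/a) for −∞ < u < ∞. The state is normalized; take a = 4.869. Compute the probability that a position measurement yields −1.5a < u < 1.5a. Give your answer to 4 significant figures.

The probability is P = ∫ |ψ|² du over [−1.5a, 1.5a].
With A² fixed by ∫|ψ|² = 1, i.e. A² = (a)^(−1), substitute and integrate.
Both integrals are even about u = 0, so only the u ≥ 0 halves are needed (the factors of 2 cancel). Let t = u/a; then A² and the length scale cancel, so P = ∫_{0}^{1.5} e^(-2·t) dt ÷ ∫_{0}^{∞} e^(-2·t) dt.
Using ∫ e^(-2·t) dt = -e^(-2·t)/2, the numerator is 1/2 - e^(-3)/2 and the denominator is 1/2.
The result is P = 0.95021.

P ≈ 0.9502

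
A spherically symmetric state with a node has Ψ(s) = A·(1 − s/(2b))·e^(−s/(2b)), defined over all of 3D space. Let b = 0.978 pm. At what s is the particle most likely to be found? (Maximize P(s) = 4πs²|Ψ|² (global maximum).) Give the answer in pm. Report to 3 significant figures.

s ≈ 5.12 pm

Differentiate P(s) = 4πs²|Ψ|² with respect to s and set to zero.
This gives s = b·(√(5) + 3).
With b = 0.978, the most probable radial distance is 5.121 pm.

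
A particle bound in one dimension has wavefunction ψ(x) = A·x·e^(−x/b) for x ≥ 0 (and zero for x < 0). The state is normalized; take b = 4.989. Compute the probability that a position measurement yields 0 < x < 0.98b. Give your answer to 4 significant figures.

P ≈ 0.3125

|ψ|² is the probability density, so P = ∫_{0}^{0.98b} |ψ|² dx.
The normalization integral ∫|ψ|²dx over the whole domain equals b^3/4·A², and A² cancels in the ratio.
Let u = x/b; then A² and the length scale cancel, so P = ∫_{0}^{0.98} u^2·e^(-2·u) du ÷ ∫_{0}^{∞} u^2·e^(-2·u) du.
With ∫ u^2·e^(-2·u) du = -(2·u^2 + 2·u + 1)·e^(-2·u)/4 + C, the region integral is 1/4 - 6101·e^(-49/25)/5000 and the full one is 1/4.
Taking the ratio, P = 0.31250.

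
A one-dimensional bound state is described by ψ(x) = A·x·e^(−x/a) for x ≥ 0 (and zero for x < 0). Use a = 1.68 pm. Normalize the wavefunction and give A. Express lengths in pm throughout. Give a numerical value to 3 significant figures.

We need A² ∫|f|² dx = 1, taking the integral from 0 to ∞.
With ψ = A·x·e^(−x/a), the integral evaluates to A²·[a^3/4].
So A² = (a^3/4)^(−1).
Plugging in a = 1.68 yields A = 0.9185.

A ≈ 0.918 pm^(-3/2)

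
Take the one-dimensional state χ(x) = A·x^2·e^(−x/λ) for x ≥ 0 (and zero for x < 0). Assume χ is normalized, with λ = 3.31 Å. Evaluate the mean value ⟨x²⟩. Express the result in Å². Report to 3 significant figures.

⟨x²⟩ = ∫ x^2 |χ|² dx over the full domain.
Using ∫₀^∞ xⁿ e^(−αx) dx = n!/αⁿ⁺¹, the ratio of the moment integral to the normalization integral gives ⟨x²⟩ = 15·λ^2/2.
With λ = 3.31, ⟨x^2⟩ = 82.17.

⟨x^2⟩ ≈ 82.2 Å^2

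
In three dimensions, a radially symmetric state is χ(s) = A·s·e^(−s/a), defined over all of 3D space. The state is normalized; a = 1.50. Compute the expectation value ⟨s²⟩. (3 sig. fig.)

⟨s^2⟩ ≈ 16.9

By definition ⟨s²⟩ = ∫ s^2 |χ(s)|² 4πs² ds.
With ∫₀^∞ s^6 e^(−αs) ds = 6!/α^7, since the A² factors cancel between numerator and denominator, ⟨s²⟩ = 15·a^2/2.
With a = 1.50, ⟨s^2⟩ = 16.88.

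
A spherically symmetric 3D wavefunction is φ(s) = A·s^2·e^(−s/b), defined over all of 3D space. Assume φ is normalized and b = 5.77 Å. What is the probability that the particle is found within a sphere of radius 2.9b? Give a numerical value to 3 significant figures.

P ≈ 0.362

Integrate the radial probability density 4πs²|φ|² over s ≤ 2.9b.
The full normalization integral is A²·[45·π·b^7/2] = 1, fixing A².
Substituting u = s/b, A², 4π and the length scale all cancel in the ratio: P = ∫_{0}^{2.9} u^6·e^(-2·u) du / ∫_{0}^{∞} u^6·e^(-2·u) du.
With ∫ u^6·e^(-2·u) du = -(4·u^6 + 12·u^5 + 30·u^4 + 60·u^3 + 90·u^2 + 90·u + 45)·e^(-2·u)/8 + C, the region integral is ≈ 2.0340 and the full one is 45/8.
The region integral divided by the full integral gives P = 0.3616.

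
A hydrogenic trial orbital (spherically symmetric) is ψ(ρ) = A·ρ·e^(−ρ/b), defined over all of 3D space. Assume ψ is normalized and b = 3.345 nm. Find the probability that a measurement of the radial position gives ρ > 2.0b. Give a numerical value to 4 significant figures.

Integrate the radial probability density 4πρ²|ψ|² over ρ > 2.0b.
Normalization gives A² = 1/(3·π·b^5).
Substituting u = ρ/b, A², 4π and the length scale all cancel in the ratio: P = ∫_{2.0}^{∞} u^4·e^(-2·u) du / ∫_{0}^{∞} u^4·e^(-2·u) du.
With ∫ u^4·e^(-2·u) du = -(u^4/2 + u^3 + 3·u^2/2 + 3·u/2 + 3/4)·e^(-2·u) + C, the region integral is 103·e^(-4)/4 and the full one is 3/4.
The region integral divided by the full integral gives P = 0.62884.

P ≈ 0.6288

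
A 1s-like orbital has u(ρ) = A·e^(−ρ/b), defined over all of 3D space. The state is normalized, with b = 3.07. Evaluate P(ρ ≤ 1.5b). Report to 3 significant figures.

P ≈ 0.577

With dV = 4πρ²dρ, the probability is ∫|u|² dV over ρ ≤ 1.5b.
A² is fixed by ∫₀^∞ 4πρ²|u|² dρ = 1, i.e. A² = (π·b^3)^(−1).
Substituting t = ρ/b, A², 4π and the length scale all cancel in the ratio: P = ∫_{0}^{1.5} t^2·e^(-2·t) dt / ∫_{0}^{∞} t^2·e^(-2·t) dt.
Using ∫ t^2·e^(-2·t) dt = -(2·t^2 + 2·t + 1)·e^(-2·t)/4, the numerator is 1/4 - 17·e^(-3)/8 and the denominator is 1/4.
This evaluates to P = 0.5768.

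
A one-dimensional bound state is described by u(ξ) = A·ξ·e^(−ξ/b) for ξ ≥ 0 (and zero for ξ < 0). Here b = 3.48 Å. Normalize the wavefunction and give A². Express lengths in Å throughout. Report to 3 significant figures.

A^2 ≈ 0.0949 Å^(-3)

Require ∫ |u|² dξ = 1 over the whole domain.
With ∫₀^∞ ξ^2 e^(−αξ) dξ = 2!/α^3, the integral (without the A² prefactor) comes out to b^3/4.
Hence A² = 1/[b^3/4].
With b = 3.48: A² = 0.09491 and A = 0.3081.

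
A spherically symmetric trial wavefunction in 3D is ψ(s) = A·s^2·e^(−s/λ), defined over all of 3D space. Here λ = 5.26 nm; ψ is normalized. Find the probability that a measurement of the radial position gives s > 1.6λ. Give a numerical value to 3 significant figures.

With dV = 4πs²ds, the probability is ∫|ψ|² dV over s > 1.6λ.
The full normalization integral is A²·[45·π·λ^7/2] = 1, fixing A².
Substituting u = s/λ, A², 4π and the length scale all cancel in the ratio: P = ∫_{1.6}^{∞} u^6·e^(-2·u) du / ∫_{0}^{∞} u^6·e^(-2·u) du.
With ∫ u^6·e^(-2·u) du = -(4·u^6 + 12·u^5 + 30·u^4 + 60·u^3 + 90·u^2 + 90·u + 45)·e^(-2·u)/8 + C, the region integral is ≈ 5.3740 and the full one is 45/8.
This evaluates to P = 0.9554.

P ≈ 0.955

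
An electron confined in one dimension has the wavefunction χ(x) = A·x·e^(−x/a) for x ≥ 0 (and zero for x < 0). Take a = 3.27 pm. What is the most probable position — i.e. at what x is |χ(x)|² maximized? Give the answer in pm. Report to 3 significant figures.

The maximum of |χ(x)|² occurs where its derivative vanishes.
Solving yields x = a.
With a = 3.27, the most probable position is 3.270 pm.

x ≈ 3.27 pm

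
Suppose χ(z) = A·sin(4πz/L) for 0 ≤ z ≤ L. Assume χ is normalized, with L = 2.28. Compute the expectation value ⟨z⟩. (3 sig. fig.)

⟨z⟩ ≈ 1.14

By definition ⟨z⟩ = ∫ z |χ(z)|² dz.
Evaluating both integrals, ⟨z⟩ = L/2.
Putting L = 2.28 gives 1.140.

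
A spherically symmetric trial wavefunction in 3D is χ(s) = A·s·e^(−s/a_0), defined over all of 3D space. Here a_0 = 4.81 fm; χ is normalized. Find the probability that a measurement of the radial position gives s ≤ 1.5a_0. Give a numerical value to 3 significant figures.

P ≈ 0.185

Integrate the radial probability density 4πs²|χ|² over s ≤ 1.5a_0.
The full normalization integral is A²·[3·π·a_0^5] = 1, fixing A².
In terms of u = s/a_0 (A², 4π and the length scale all cancel between numerator and denominator), P = [∫_{0}^{1.5} u^4·e^(-2·u) du] / [∫_{0}^{∞} u^4·e^(-2·u) du].
An antiderivative of u^4·e^(-2·u) is -(u^4/2 + u^3 + 3·u^2/2 + 3·u/2 + 3/4)·e^(-2·u); evaluating from 0 to 1.5 gives 3/4 - 393·e^(-3)/32, while the full integral is 3/4.
Taking the ratio yields P = 0.1847.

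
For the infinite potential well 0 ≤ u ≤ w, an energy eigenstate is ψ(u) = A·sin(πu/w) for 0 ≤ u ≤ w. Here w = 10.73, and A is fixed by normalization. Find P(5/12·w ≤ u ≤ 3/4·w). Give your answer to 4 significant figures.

|ψ|² is the probability density, so P = ∫_{5/12·w}^{3/4·w} |ψ|² du.
With A² fixed by ∫|ψ|² = 1, i.e. A² = (w/2)^(−1), substitute and integrate.
In terms of t = u/w (A² and the length scale cancel between numerator and denominator), P = [∫_{5/12}^{3/4} sin(π·t)^2 dt] / [∫_{0}^{1} sin(π·t)^2 dt].
Using ∫ sin(π·t)^2 dt = t/2 - sin(2·π·t)/(4·π), the numerator is 3/(8·π) + 1/6 and the denominator is 1/2.
Taking the ratio, P = (9 + 4·π)/(12·π).

P ≈ 0.5721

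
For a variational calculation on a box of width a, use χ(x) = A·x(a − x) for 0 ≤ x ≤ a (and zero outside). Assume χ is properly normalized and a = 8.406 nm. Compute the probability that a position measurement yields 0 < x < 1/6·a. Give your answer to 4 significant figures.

The probability is P = ∫ |χ|² dx over [0, 1/6·a].
Since A² = 1/(a^5/30), this is the region integral divided by the full normalization integral.
Substituting u = x/a, A² and the length scale cancel in the ratio: P = ∫_{0}^{1/6} u^2·(1 - u)^2 du / ∫_{0}^{1} u^2·(1 - u)^2 du.
An antiderivative of u^2·(1 - u)^2 is u^3·(6·u^2 - 15·u + 10)/30; evaluating from 0 to 1/6 gives ≈ 0.00118313, while the full integral is 1/30.
The result is P = 23/648.

P ≈ 0.03549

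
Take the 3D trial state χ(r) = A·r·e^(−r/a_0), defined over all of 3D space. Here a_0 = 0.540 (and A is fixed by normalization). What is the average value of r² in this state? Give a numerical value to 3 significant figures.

⟨r^2⟩ ≈ 2.19

By definition ⟨r²⟩ = ∫ r^2 |χ(r)|² 4πr² dr.
Recall ∫₀^∞ r^m e^(−r/β) dr = m!·β^(m+1), since the A² factors cancel between numerator and denominator, ⟨r²⟩ = 15·a_0^2/2.
Putting a_0 = 0.540 gives 2.187.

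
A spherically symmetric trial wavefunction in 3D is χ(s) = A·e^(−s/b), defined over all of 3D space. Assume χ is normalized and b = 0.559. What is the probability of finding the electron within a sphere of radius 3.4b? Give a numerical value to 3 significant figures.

P ≈ 0.966

P = ∫ |χ|² 4πs² ds over s ≤ 3.4b.
The full normalization integral is A²·[π·b^3] = 1, fixing A².
Let u = s/b; then A², 4π and the length scale all cancel, so P = ∫_{0}^{3.4} u^2·e^(-2·u) du ÷ ∫_{0}^{∞} u^2·e^(-2·u) du.
With ∫ u^2·e^(-2·u) du = -(2·u^2 + 2·u + 1)·e^(-2·u)/4 + C, the region integral is 1/4 - 773·e^(-34/5)/100 and the full one is 1/4.
Taking the ratio yields P = 0.9656.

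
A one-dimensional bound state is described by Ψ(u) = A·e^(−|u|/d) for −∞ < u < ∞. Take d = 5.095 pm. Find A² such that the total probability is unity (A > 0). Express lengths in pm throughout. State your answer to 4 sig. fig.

A^2 ≈ 0.1963 pm^(-1)

The normalization condition is ∫|Ψ|² du = 1 from −∞ to ∞.
Recall ∫₀^∞ u^m e^(−u/β) du = m!·β^(m+1), the integral (without the A² prefactor) comes out to d.
So A² = (d)^(−1).
Substituting d = 5.095 gives A² = 0.19627, so A = 0.44302.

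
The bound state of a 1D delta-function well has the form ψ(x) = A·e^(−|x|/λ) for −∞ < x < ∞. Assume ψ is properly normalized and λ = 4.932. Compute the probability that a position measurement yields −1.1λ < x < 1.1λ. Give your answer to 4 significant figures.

P = ∫_{−1.1λ}^{1.1λ} |ψ(x)|² dx.
The normalization integral ∫|ψ|²dx over the whole domain equals λ·A², and A² cancels in the ratio.
By symmetry take twice the x ≥ 0 contribution in numerator and denominator; the 2's cancel. Substituting u = x/λ, A² and the length scale cancel in the ratio: P = ∫_{0}^{1.1} e^(-2·u) du / ∫_{0}^{∞} e^(-2·u) du.
With ∫ e^(-2·u) du = -e^(-2·u)/2 + C, the region integral is 1/2 - e^(-11/5)/2 and the full one is 1/2.
This works out to P = 0.88920.

P ≈ 0.8892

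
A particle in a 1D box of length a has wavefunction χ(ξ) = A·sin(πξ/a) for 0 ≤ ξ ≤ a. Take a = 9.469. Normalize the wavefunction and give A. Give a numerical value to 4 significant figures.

A ≈ 0.4596

We need A² ∫|f|² dξ = 1, taking the integral from 0 to a.
With ∫₀^a sin²(nπξ/a) dξ = a/2, ∫|χ|² dξ = A²·(a/2).
So A² = (a/2)^(−1).
With a = 9.469: A² = 0.21122 and A = 0.45958.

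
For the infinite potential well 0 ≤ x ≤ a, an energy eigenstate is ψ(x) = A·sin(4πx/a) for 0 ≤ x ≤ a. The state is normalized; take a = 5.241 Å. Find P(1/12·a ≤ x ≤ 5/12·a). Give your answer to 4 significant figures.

The probability is P = ∫ |ψ|² dx over [1/12·a, 5/12·a].
With A² fixed by ∫|ψ|² = 1, i.e. A² = (a/2)^(−1), substitute and integrate.
Let u = x/a; then A² and the length scale cancel, so P = ∫_{1/12}^{5/12} sin(4·π·u)^2 du ÷ ∫_{0}^{1} sin(4·π·u)^2 du.
With ∫ sin(4·π·u)^2 du = u/2 - sin(4·π·u)·cos(4·π·u)/(8·π) + C, the region integral is √(3)/(16·π) + 1/6 and the full one is 1/2.
Evaluating gives P = (√(3)/8 + π/3)/π.

P ≈ 0.4022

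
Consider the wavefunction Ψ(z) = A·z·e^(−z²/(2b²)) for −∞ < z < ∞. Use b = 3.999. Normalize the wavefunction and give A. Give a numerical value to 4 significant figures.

Normalization requires ∫|Ψ|² dz = 1, integrated from −∞ to ∞.
Differentiating ∫e^(−αz²) dz = √(π/α) under α to get the higher moments, ∫|Ψ|² dz = A²·(√(π)·b^3/2).
So A² = (√(π)·b^3/2)^(−1).
Plugging in b = 3.999 yields A = 0.13283.

A ≈ 0.1328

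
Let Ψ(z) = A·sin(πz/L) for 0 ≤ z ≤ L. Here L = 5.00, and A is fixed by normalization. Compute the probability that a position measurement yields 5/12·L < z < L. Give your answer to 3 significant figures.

P = ∫_{5/12·L}^{L} |Ψ(z)|² dz.
With A² fixed by ∫|Ψ|² = 1, i.e. A² = (L/2)^(−1), substitute and integrate.
Let u = z/L; then A² and the length scale cancel, so P = ∫_{5/12}^{1} sin(π·u)^2 du ÷ ∫_{0}^{1} sin(π·u)^2 du.
With ∫ sin(π·u)^2 du = u/2 - sin(2·π·u)/(4·π) + C, the region integral is 1/(8·π) + 7/24 and the full one is 1/2.
This works out to P = (3 + 7·π)/(12·π).

P ≈ 0.663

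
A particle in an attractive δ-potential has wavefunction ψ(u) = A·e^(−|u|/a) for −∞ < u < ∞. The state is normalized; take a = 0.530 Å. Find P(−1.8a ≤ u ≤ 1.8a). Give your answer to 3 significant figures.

The probability is P = ∫ |ψ|² du over [−1.8a, 1.8a].
With A² fixed by ∫|ψ|² = 1, i.e. A² = (a)^(−1), substitute and integrate.
By symmetry take twice the u ≥ 0 contribution in numerator and denominator; the 2's cancel. Let t = u/a; then A² and the length scale cancel, so P = ∫_{0}^{1.8} e^(-2·t) dt ÷ ∫_{0}^{∞} e^(-2·t) dt.
Using ∫ e^(-2·t) dt = -e^(-2·t)/2, the numerator is 1/2 - e^(-18/5)/2 and the denominator is 1/2.
Taking the ratio, P = 0.9727.

P ≈ 0.973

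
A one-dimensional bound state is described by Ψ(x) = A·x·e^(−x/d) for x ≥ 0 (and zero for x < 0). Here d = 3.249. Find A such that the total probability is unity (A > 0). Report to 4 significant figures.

Require ∫ |Ψ|² dx = 1 over the whole domain.
Using ∫₀^∞ xⁿ e^(−αx) dx = n!/αⁿ⁺¹, carrying out the integral gives A² · d^3/4.
Setting this equal to 1 gives A² = 1/(d^3/4).
With d = 3.249: A² = 0.11663 and A = 0.34151.

A ≈ 0.3415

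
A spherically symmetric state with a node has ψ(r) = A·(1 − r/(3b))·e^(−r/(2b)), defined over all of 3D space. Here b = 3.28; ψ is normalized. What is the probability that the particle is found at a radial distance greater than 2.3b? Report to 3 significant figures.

P ≈ 0.657

With dV = 4πr²dr, the probability is ∫|ψ|² dV over r > 2.3b.
A² is fixed by ∫₀^∞ 4πr²|ψ|² dr = 1, i.e. A² = (8·π·b^3/3)^(−1).
Substituting u = r/b, A², 4π and the length scale all cancel in the ratio: P = ∫_{2.3}^{∞} u^2·(1 - u/3)^2·e^(-u) du / ∫_{0}^{∞} u^2·(1 - u/3)^2·e^(-u) du.
An antiderivative of u^2·(1 - u/3)^2·e^(-u) is (-u^4 + 2·u^3 - 3·u^2 - 6·u - 6)·e^(-u)/9; evaluating from 2.3 to ∞ gives ≈ 0.43802, while the full integral is 2/3.
The region integral divided by the full integral gives P = 0.6570.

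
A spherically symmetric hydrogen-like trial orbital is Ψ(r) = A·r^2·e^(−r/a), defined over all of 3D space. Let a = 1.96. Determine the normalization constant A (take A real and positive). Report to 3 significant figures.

Require ∫ |Ψ|² 4πr² dr = 1 over the whole domain.
The angular integral contributes 4π, leaving ∫₀^∞ r²|Ψ|² dr.
Using ∫₀^∞ rⁿ e^(−αr) dr = n!/αⁿ⁺¹, with Ψ = A·r^2·e^(−r/a), the integral evaluates to A²·[45·π·a^7/2].
So A² = (45·π·a^7/2)^(−1).
With a = 1.96: A² = 0.0001273 and A = 0.01128.

A ≈ 0.0113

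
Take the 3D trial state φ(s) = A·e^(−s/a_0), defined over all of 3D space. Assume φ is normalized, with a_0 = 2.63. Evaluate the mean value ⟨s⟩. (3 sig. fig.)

⟨s⟩ = ∫ s |φ|² 4πs² ds over the full domain.
The ratio of the moment integral to the normalization integral gives ⟨s⟩ = 3·a_0/2.
With a_0 = 2.63, ⟨s⟩ = 3.945.

⟨s⟩ ≈ 3.95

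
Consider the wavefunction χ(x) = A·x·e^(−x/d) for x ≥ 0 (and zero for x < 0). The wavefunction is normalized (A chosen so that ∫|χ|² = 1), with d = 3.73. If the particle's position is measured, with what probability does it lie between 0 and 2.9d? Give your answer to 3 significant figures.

P ≈ 0.928

|χ|² is the probability density, so P = ∫_{0}^{2.9d} |χ|² dx.
With A² fixed by ∫|χ|² = 1, i.e. A² = (d^3/4)^(−1), substitute and integrate.
Substituting u = x/d, A² and the length scale cancel in the ratio: P = ∫_{0}^{2.9} u^2·e^(-2·u) du / ∫_{0}^{∞} u^2·e^(-2·u) du.
An antiderivative of u^2·e^(-2·u) is -(2·u^2 + 2·u + 1)·e^(-2·u)/4; evaluating from 0 to 2.9 gives 1/4 - 1181·e^(-29/5)/200, while the full integral is 1/4.
This works out to P = 0.9285.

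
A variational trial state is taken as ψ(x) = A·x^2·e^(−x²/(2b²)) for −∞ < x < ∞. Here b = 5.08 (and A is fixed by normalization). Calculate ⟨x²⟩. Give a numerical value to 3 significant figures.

⟨x^2⟩ ≈ 64.5

The expectation value is the |ψ|²-weighted average of x^2: ∫ x^2|ψ|² dx.
With ∫_{−∞}^{∞} x^(2m) e^(−αx²) dx = (2m−1)!!·√π / (2^m α^(m+1/2)), since the A² factors cancel between numerator and denominator, ⟨x²⟩ = 5·b^2/2.
With b = 5.08, ⟨x^2⟩ = 64.52.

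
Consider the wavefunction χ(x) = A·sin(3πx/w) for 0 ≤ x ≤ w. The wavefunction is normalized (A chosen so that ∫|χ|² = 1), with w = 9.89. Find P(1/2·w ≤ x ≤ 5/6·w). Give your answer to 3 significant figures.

P = ∫_{1/2·w}^{5/6·w} |χ(x)|² dx.
Since A² = 1/(w/2), this is the region integral divided by the full normalization integral.
In terms of u = x/w (A² and the length scale cancel between numerator and denominator), P = [∫_{1/2}^{5/6} sin(3·π·u)^2 du] / [∫_{0}^{1} sin(3·π·u)^2 du].
Using ∫ sin(3·π·u)^2 du = u/2 - sin(6·π·u)/(12·π), the numerator is 1/6 and the denominator is 1/2.
Taking the ratio, P = 1/3.

P ≈ 0.333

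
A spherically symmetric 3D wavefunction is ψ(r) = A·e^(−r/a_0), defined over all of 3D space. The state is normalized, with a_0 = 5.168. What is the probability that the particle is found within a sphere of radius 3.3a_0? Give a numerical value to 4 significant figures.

With dV = 4πr²dr, the probability is ∫|ψ|² dV over r ≤ 3.3a_0.
The full normalization integral is A²·[π·a_0^3] = 1, fixing A².
Let u = r/a_0; then A², 4π and the length scale all cancel, so P = ∫_{0}^{3.3} u^2·e^(-2·u) du ÷ ∫_{0}^{∞} u^2·e^(-2·u) du.
An antiderivative of u^2·e^(-2·u) is -(2·u^2 + 2·u + 1)·e^(-2·u)/4; evaluating from 0 to 3.3 gives 1/4 - 1469·e^(-33/5)/200, while the full integral is 1/4.
The region integral divided by the full integral gives P = 0.96003.

P ≈ 0.9600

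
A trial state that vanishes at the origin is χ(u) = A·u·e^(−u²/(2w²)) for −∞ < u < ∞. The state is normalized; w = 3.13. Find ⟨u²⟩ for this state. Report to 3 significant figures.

The expectation value is the |χ|²-weighted average of u^2: ∫ u^2|χ|² du.
The ratio of the moment integral to the normalization integral gives ⟨u²⟩ = 3·w^2/2.
With w = 3.13, ⟨u^2⟩ = 14.70.

⟨u^2⟩ ≈ 14.7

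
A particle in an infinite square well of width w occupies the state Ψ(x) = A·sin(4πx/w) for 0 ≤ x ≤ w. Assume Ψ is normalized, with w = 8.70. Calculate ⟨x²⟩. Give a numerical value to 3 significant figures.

⟨x^2⟩ ≈ 25.0

⟨x²⟩ = ∫ x^2 |Ψ|² dx over the full domain.
With ∫₀^w sin²(nπx/w) dx = w/2, the ratio of the moment integral to the normalization integral gives ⟨x²⟩ = -w^2/(32·π^2) + w^2/3.
Putting w = 8.70 gives 24.99.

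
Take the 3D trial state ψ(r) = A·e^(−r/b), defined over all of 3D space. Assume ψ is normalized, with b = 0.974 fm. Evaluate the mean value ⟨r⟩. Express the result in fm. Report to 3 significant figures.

The expectation value is the |ψ|²-weighted average of r: ∫ r|ψ|² 4πr² dr.
Since the A² factors cancel between numerator and denominator, ⟨r⟩ = 3·b/2.
With b = 0.974, ⟨r⟩ = 1.461.

⟨r⟩ ≈ 1.46 fm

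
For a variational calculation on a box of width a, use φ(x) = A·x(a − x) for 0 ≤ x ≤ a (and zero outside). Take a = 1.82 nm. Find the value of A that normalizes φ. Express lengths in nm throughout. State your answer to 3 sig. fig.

Normalization requires ∫|φ|² dx = 1, integrated from 0 to a.
With φ = A·x(a − x), the integral evaluates to A²·[a^5/30].
Hence A² = 1/[a^5/30].
With a = 1.82: A² = 1.502 and A = 1.226.

A ≈ 1.23 nm^(-5/2)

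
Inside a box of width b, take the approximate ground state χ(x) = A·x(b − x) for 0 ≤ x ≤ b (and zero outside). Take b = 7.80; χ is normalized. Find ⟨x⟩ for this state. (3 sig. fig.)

⟨x⟩ ≈ 3.90

⟨x⟩ = ∫ x |χ|² dx over the full domain.
Evaluating both integrals, ⟨x⟩ = b/2.
With b = 7.80, ⟨x⟩ = 3.900.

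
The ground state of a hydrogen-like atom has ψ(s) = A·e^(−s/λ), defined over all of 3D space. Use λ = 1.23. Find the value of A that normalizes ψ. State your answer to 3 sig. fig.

Require ∫ |ψ|² 4πs² ds = 1 over the whole domain.
In 3D with spherical symmetry the volume element is 4πs² ds.
With ψ = A·e^(−s/λ), the integral evaluates to A²·[π·λ^3].
With λ = 1.23: A² = 0.1711 and A = 0.4136.

A ≈ 0.414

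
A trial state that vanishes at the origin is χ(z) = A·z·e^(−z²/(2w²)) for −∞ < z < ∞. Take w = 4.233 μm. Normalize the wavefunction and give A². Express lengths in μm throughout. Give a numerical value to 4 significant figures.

Normalization requires ∫|χ|² dz = 1, integrated from −∞ to ∞.
∫|χ|² dz = A²·(√(π)·w^3/2).
Setting this equal to 1 gives A² = 1/(√(π)·w^3/2).
Substituting w = 4.233 gives A² = 0.014877, so A = 0.12197.

A^2 ≈ 0.01488 μm^(-3)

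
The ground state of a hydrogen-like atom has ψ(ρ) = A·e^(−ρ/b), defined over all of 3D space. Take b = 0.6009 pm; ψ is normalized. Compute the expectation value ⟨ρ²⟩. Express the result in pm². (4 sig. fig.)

⟨ρ^2⟩ ≈ 1.083 pm^2

⟨ρ²⟩ = ∫ ρ^2 |ψ|² 4πρ² dρ over the full domain.
With ∫₀^∞ ρ^4 e^(−αρ) dρ = 4!/α^5, the ratio of the moment integral to the normalization integral gives ⟨ρ²⟩ = 3·b^2.
With b = 0.6009, ⟨ρ^2⟩ = 1.0832.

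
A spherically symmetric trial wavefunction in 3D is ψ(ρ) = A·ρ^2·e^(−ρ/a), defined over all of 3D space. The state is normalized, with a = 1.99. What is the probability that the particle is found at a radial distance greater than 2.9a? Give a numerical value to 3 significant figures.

P = ∫ |ψ|² 4πρ² dρ over ρ > 2.9a.
A² is fixed by ∫₀^∞ 4πρ²|ψ|² dρ = 1, i.e. A² = (45·π·a^7/2)^(−1).
Let u = ρ/a; then A², 4π and the length scale all cancel, so P = ∫_{2.9}^{∞} u^6·e^(-2·u) du ÷ ∫_{0}^{∞} u^6·e^(-2·u) du.
With ∫ u^6·e^(-2·u) du = -(4·u^6 + 12·u^5 + 30·u^4 + 60·u^3 + 90·u^2 + 90·u + 45)·e^(-2·u)/8 + C, the region integral is ≈ 3.5910 and the full one is 45/8.
Taking the ratio yields P = 0.6384.

P ≈ 0.638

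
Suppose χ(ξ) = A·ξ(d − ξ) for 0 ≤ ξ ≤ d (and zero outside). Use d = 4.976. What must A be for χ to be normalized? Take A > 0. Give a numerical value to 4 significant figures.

Normalization requires ∫|χ|² dξ = 1, integrated from 0 to d.
Carrying out the integral gives A² · d^5/30.
Setting this equal to 1 gives A² = 1/(d^5/30).
Plugging in d = 4.976 yields A = 0.099165.

A ≈ 0.09917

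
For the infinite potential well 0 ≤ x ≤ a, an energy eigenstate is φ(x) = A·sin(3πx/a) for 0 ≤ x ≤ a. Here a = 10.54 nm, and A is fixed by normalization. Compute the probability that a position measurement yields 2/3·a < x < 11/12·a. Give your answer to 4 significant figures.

P = ∫_{2/3·a}^{11/12·a} |φ(x)|² dx.
The normalization integral ∫|φ|²dx over the whole domain equals a/2·A², and A² cancels in the ratio.
Substituting u = x/a, A² and the length scale cancel in the ratio: P = ∫_{2/3}^{11/12} sin(3·π·u)^2 du / ∫_{0}^{1} sin(3·π·u)^2 du.
An antiderivative of sin(3·π·u)^2 is u/2 - sin(6·π·u)/(12·π); evaluating from 2/3 to 11/12 gives 1/(12·π) + 1/8, while the full integral is 1/2.
The result is P = (2 + 3·π)/(12·π).

P ≈ 0.3031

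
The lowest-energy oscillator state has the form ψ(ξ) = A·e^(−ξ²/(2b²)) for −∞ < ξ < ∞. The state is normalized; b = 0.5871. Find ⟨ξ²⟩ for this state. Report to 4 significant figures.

⟨ξ²⟩ = ∫ ξ^2 |ψ|² dξ over the full domain.
The ratio of the moment integral to the normalization integral gives ⟨ξ²⟩ = b^2/2.
Putting b = 0.5871 gives 0.17234.

⟨ξ^2⟩ ≈ 0.1723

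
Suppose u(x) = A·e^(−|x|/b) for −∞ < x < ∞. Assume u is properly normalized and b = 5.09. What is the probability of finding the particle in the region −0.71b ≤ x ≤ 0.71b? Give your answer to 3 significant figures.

P ≈ 0.758

The probability is P = ∫ |u|² dx over [−0.71b, 0.71b].
Since A² = 1/(b), this is the region integral divided by the full normalization integral.
By symmetry take twice the x ≥ 0 contribution in numerator and denominator; the 2's cancel. Let t = x/b; then A² and the length scale cancel, so P = ∫_{0}^{0.71} e^(-2·t) dt ÷ ∫_{0}^{∞} e^(-2·t) dt.
Using ∫ e^(-2·t) dt = -e^(-2·t)/2, the numerator is 1/2 - e^(-71/50)/2 and the denominator is 1/2.
Taking the ratio, P = 0.7583.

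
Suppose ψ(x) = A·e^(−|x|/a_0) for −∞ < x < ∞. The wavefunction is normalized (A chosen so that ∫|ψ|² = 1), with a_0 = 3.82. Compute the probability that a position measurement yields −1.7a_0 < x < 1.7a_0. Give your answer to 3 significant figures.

P ≈ 0.967

|ψ|² is the probability density, so P = ∫_{−1.7a_0}^{1.7a_0} |ψ|² dx.
With A² fixed by ∫|ψ|² = 1, i.e. A² = (a_0)^(−1), substitute and integrate.
Both integrals are even about x = 0, so only the x ≥ 0 halves are needed (the factors of 2 cancel). In terms of u = x/a_0 (A² and the length scale cancel between numerator and denominator), P = [∫_{0}^{1.7} e^(-2·u) du] / [∫_{0}^{∞} e^(-2·u) du].
An antiderivative of e^(-2·u) is -e^(-2·u)/2; evaluating from 0 to 1.7 gives 1/2 - e^(-17/5)/2, while the full integral is 1/2.
Evaluating gives P = 0.9666.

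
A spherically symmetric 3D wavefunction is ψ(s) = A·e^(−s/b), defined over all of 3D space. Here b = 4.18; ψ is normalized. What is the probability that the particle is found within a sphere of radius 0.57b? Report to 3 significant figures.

P ≈ 0.108

Integrate the radial probability density 4πs²|ψ|² over s ≤ 0.57b.
The full normalization integral is A²·[π·b^3] = 1, fixing A².
In terms of u = s/b (A², 4π and the length scale all cancel between numerator and denominator), P = [∫_{0}^{0.57} u^2·e^(-2·u) du] / [∫_{0}^{∞} u^2·e^(-2·u) du].
Using ∫ u^2·e^(-2·u) du = -(2·u^2 + 2·u + 1)·e^(-2·u)/4, the numerator is ≈ 0.026942 and the denominator is 1/4.
The region integral divided by the full integral gives P = 0.1078.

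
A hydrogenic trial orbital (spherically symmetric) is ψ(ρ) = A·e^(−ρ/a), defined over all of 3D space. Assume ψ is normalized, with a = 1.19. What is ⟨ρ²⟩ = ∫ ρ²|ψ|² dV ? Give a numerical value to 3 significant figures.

By definition ⟨ρ²⟩ = ∫ ρ^2 |ψ(ρ)|² 4πρ² dρ.
Recall ∫₀^∞ ρ^m e^(−ρ/β) dρ = m!·β^(m+1), the ratio of the moment integral to the normalization integral gives ⟨ρ²⟩ = 3·a^2.
With a = 1.19, ⟨ρ^2⟩ = 4.248.

⟨ρ^2⟩ ≈ 4.25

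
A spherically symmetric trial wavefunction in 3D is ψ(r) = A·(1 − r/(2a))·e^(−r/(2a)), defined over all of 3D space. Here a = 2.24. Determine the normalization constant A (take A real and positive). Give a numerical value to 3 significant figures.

A ≈ 0.0595

The normalization condition is ∫|ψ|² 4πr² dr = 1 from 0 to ∞.
With ψ = A·(1 − r/(2a))·e^(−r/(2a)), the integral evaluates to A²·[8·π·a^3].
Setting this equal to 1 gives A² = 1/(8·π·a^3).
Plugging in a = 2.24 yields A = 0.05950.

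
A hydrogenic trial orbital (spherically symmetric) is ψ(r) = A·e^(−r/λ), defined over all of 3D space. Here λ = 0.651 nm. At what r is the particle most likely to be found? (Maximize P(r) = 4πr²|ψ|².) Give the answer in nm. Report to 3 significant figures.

r ≈ 0.651 nm

Set d/dr [P(r) = 4πr²|ψ|²] = 0 and solve for r > 0.
Solving yields r = λ.
With λ = 0.651, the most probable radial distance is 0.6510 nm.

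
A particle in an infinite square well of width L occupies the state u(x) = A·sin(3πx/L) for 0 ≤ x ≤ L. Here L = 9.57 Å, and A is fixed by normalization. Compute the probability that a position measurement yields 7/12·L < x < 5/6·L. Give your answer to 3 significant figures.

P = ∫_{7/12·L}^{5/6·L} |u(x)|² dx.
The normalization integral ∫|u|²dx over the whole domain equals L/2·A², and A² cancels in the ratio.
Let t = x/L; then A² and the length scale cancel, so P = ∫_{7/12}^{5/6} sin(3·π·t)^2 dt ÷ ∫_{0}^{1} sin(3·π·t)^2 dt.
Using ∫ sin(3·π·t)^2 dt = t/2 - sin(6·π·t)/(12·π), the numerator is 1/8 - 1/(12·π) and the denominator is 1/2.
This works out to P = (-2 + 3·π)/(12·π).

P ≈ 0.197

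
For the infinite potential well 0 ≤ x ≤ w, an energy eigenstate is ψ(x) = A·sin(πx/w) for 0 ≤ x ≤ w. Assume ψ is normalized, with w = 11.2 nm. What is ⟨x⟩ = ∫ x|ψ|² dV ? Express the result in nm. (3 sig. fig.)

By definition ⟨x⟩ = ∫ x |ψ(x)|² dx.
Evaluating both integrals, ⟨x⟩ = w/2.
Putting w = 11.2 gives 5.600.

⟨x⟩ ≈ 5.60 nm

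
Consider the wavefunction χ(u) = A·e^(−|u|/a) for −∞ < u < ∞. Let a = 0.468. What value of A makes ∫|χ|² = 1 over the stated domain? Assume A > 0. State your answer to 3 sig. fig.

A ≈ 1.46

We need A² ∫|f|² du = 1, taking the integral from −∞ to ∞.
Using ∫₀^∞ uⁿ e^(−αu) du = n!/αⁿ⁺¹, with χ = A·e^(−|u|/a), the integral evaluates to A²·[a].
Plugging in a = 0.468 yields A = 1.462.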